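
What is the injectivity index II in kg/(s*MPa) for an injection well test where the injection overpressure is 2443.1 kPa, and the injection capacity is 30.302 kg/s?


II = mdot * 1000 / dP
II = 30.302 * 1000 / 2443.1
II = 12.403 kg/(s*MPa)


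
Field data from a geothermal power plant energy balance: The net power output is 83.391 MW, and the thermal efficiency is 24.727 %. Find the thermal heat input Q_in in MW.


Q_in = W_net / (eta / 100)
Q_in = 83.391 / (24.727 / 100)
Q_in = 337.25 MW


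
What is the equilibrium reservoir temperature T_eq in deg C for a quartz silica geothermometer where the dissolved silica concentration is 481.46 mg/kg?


T_eq = 1309 / (5.19 - log10(SiO2)) - 273.15
T_eq = 1309 / (5.19 - log10(481.46)) - 273.15
T_eq = 248.90 deg C


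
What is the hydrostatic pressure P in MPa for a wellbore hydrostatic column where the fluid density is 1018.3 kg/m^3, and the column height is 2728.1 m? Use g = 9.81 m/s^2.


P = rho * g * h / 1e6
P = 1018.3 * 9.81 * 2728.1 / 1e6
P = 27.252 MPa


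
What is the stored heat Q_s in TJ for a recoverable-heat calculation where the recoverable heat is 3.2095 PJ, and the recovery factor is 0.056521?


Q_s = Q_rec / RF
Q_s = 3.2095 / 0.056521
Q_s = 56.78420 PJ
Convert: 56.78420 PJ * 1000.0 = 56784 TJ
Q_s = 56784 TJ


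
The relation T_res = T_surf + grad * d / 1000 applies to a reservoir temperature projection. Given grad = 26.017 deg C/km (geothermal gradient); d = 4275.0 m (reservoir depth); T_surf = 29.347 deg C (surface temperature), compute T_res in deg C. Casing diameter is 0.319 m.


T_res = T_surf + grad * d / 1000
T_res = 29.347 + 26.017 * 4275.0 / 1000
T_res = 140.57 deg C


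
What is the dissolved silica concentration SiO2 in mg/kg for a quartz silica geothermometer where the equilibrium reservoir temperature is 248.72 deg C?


SiO2 = 10^(5.19 - 1309/(T_eq + 273.15))
SiO2 = 10^(5.19 - 1309/(248.72 + 273.15))
SiO2 = 480.52 mg/kg


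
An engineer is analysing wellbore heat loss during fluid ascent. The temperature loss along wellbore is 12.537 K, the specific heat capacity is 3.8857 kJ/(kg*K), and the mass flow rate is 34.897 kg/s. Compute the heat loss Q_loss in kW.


Q_loss = mdot * cp * dT
Q_loss = 34.897 * 3.8857 * 12.537
Q_loss = 1700.0 kW


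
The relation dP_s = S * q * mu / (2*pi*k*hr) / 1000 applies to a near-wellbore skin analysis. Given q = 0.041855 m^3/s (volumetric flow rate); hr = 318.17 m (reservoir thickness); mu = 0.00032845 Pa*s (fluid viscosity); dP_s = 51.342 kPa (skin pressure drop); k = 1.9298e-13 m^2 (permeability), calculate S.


S = dP_s * 1000 * 2*pi*k*hr / (q*mu)
S = 51.342 * 1000 * 2*pi*1.9298e-13*318.17 / (0.041855*0.00032845)
S = 1.4408


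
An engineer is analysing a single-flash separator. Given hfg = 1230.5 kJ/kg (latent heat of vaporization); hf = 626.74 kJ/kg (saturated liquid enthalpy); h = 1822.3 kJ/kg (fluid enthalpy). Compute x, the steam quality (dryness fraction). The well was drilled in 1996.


x = (h - hf) / hfg
x = (1822.3 - 626.74) / 1230.5
x = 0.97161


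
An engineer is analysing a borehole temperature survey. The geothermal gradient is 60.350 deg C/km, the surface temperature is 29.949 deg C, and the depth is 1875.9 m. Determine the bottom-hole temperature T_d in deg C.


T_d = T_surf + grad * d / 1000
T_d = 29.949 + 60.350 * 1875.9 / 1000
T_d = 143.16 deg C


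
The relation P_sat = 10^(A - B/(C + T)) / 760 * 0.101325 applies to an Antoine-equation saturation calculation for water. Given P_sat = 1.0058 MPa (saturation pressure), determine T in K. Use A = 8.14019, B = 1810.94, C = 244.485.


T = B / (A - log10(P_sat * 760 / 0.101325)) - C
T = 1810.94 / (8.14019 - log10(1.0058 * 760 / 0.101325)) - 244.485
T = 180.3608 deg C
Convert to K: 180.3608 + 273.15 = 453.51 K
T = 453.51 K


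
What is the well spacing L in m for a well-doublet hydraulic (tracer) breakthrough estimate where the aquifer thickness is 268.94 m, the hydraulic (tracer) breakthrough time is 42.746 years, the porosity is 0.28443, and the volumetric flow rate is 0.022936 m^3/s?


L = sqrt(t_bt*365.25*86400*3*Qv / (pi*hr*phi))
L = sqrt(42.746*365.25*86400*3*0.022936 / (pi*268.94*0.28443))
L = 621.48 m


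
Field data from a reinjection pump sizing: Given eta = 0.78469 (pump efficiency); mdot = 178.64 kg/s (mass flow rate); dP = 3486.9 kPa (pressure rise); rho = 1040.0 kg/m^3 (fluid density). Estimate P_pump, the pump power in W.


P_pump = mdot * dP / (rho * eta)
P_pump = 178.64 * 3486.9 / (1040.0 * 0.78469)
P_pump = 763.2850 kW
Convert: 763.2850 kW * 1000.0 = 7.6328e+05 W
P_pump = 7.6328e+05 W


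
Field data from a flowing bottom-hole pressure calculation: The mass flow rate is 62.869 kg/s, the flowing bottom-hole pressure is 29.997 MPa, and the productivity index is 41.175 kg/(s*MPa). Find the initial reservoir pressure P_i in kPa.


P_i = P_wf + mdot / PI
P_i = 29.997 + 62.869 / 41.175
P_i = 31.52387 MPa
Convert: 31.52387 MPa * 1000.0 = 31524 kPa
P_i = 31524 kPa


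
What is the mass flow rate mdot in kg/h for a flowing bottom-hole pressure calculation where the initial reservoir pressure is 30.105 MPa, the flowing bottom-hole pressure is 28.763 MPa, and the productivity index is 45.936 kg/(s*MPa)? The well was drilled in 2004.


mdot = (P_i - P_wf) * PI
mdot = (30.105 - 28.763) * 45.936
mdot = 61.64611 kg/s
Convert: 61.64611 kg/s * 3600.0 = 2.2193e+05 kg/h
mdot = 2.2193e+05 kg/h


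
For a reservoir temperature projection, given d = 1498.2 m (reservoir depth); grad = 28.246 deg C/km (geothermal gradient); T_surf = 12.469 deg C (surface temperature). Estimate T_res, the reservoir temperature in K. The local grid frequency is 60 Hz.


T_res = T_surf + grad * d / 1000
T_res = 12.469 + 28.246 * 1498.2 / 1000
T_res = 54.78716 deg C
Convert to K: 54.78716 + 273.15 = 327.94 K
T_res = 327.94 K


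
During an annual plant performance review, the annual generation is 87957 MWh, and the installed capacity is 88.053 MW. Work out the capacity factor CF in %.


CF = E_a / (cap * 8760) * 100
CF = 87957 / (88.053 * 8760) * 100
CF = 11.403 %


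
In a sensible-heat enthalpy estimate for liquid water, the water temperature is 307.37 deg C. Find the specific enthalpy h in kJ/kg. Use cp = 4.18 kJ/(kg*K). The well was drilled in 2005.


h = cp * T
h = 4.18 * 307.37
h = 1284.8 kJ/kg


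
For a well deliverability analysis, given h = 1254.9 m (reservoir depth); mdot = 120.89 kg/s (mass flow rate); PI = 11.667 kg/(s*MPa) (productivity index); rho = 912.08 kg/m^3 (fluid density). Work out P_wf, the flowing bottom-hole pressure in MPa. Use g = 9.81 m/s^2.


Step 1: P_i = rho*g*h/1e6 = 912.08*9.81*1254.9/1e6 = 11.22822 MPa
Step 2: P_wf = P_i - mdot/PI = 11.22822 - 120.89/11.667 = 0.86652 MPa
P_wf = 0.86652 MPa


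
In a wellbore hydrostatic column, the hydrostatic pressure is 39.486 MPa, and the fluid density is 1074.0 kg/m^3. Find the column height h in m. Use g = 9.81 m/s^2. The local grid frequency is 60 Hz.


h = P * 1e6 / (g * rho)
h = 39.486 * 1e6 / (9.81 * 1074.0)
h = 3747.7 m


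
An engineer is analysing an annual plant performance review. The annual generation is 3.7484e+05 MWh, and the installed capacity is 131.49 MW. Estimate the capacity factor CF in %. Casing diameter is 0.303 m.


CF = E_a / (cap * 8760) * 100
CF = 3.7484e+05 / (131.49 * 8760) * 100
CF = 32.542 %


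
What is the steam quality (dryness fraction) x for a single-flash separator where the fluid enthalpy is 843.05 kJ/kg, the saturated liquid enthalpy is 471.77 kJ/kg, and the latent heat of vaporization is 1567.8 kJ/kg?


x = (h - hf) / hfg
x = (843.05 - 471.77) / 1567.8
x = 0.23682


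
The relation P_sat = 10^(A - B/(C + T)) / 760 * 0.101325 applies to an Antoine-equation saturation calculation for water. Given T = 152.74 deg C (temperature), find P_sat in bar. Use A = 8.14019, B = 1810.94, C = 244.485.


P_sat = 10^(A - B/(C + T)) / 760 * 0.101325
P_sat = 10^(8.14019 - 1810.94/(244.485 + 152.74)) / 760 * 0.101325
P_sat = 0.5082941 MPa
Convert: 0.5082941 MPa * 10.0 = 5.0829 bar
P_sat = 5.0829 bar


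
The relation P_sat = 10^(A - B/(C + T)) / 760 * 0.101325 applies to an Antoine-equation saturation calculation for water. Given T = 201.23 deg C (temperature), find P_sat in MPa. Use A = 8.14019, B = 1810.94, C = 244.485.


P_sat = 10^(A - B/(C + T)) / 760 * 0.101325
P_sat = 10^(8.14019 - 1810.94/(244.485 + 201.23)) / 760 * 0.101325
P_sat = 1.5926 MPa


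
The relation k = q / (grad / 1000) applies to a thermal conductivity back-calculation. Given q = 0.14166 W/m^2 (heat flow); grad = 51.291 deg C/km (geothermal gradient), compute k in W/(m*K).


k = q / (grad / 1000)
k = 0.14166 / (51.291 / 1000)
k = 2.7619 W/(m*K)


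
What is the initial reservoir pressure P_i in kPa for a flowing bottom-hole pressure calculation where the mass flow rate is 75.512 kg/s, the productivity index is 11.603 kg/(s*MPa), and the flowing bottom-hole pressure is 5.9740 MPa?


P_i = P_wf + mdot / PI
P_i = 5.9740 + 75.512 / 11.603
P_i = 12.48197 MPa
Convert: 12.48197 MPa * 1000.0 = 12482 kPa
P_i = 12482 kPa


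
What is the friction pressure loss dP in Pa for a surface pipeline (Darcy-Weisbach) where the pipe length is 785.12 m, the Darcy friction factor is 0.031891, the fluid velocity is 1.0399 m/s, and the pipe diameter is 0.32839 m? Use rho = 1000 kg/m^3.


dP = f * (L/D) * (rho*vel^2/2) / 1000
dP = 0.031891 * (785.12/0.32839) * (1000*1.0399^2/2) / 1000
dP = 41.22564 kPa
Convert: 41.22564 kPa * 1000.0 = 41226 Pa
dP = 41226 Pa


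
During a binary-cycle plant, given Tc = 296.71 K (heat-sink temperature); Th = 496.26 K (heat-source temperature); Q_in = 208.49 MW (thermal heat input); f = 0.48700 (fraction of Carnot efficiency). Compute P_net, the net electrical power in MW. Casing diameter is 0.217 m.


Step 1: eta = (1 - Tc/Th)*f = (1 - 296.71/496.26)*0.487 = 0.1958265
Step 2: P_net = eta * Q_in = 0.1958265 * 208.49 = 40.828 MW
P_net = 40.828 MW


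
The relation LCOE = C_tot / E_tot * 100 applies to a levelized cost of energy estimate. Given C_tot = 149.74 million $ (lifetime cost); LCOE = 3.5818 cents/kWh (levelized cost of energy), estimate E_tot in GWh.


E_tot = C_tot / LCOE * 100
E_tot = 149.74 / 3.5818 * 100
E_tot = 4180.6 GWh


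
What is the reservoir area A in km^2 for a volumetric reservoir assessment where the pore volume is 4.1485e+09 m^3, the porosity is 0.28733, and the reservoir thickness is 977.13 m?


A = Vp / (1e6 * hr * phi)
A = 4.1485e+09 / (1e6 * 977.13 * 0.28733)
A = 14.776 km^2


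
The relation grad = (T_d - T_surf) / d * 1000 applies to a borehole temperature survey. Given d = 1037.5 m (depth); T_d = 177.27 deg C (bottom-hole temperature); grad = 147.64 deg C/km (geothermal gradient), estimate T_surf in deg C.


T_surf = T_d - grad * d / 1000
T_surf = 177.27 - 147.64 * 1037.5 / 1000
T_surf = 24.094 deg C


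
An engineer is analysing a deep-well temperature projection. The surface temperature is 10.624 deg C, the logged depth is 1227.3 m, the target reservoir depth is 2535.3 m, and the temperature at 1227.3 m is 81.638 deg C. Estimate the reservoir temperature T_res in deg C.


Step 1: grad = (T_d1 - T_surf)/d1 * 1000 = (81.638 - 10.624)/1227.3 * 1000 = 57.86197 deg C/km
Step 2: T_res = T_surf + grad*d2/1000 = 10.624 + 57.86197*2535.3/1000 = 157.32 deg C
T_res = 157.32 deg C


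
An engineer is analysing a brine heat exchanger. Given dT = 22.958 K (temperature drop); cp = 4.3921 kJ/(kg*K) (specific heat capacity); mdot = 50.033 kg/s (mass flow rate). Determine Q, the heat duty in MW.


Q = mdot * cp * dT / 1000
Q = 50.033 * 4.3921 * 22.958 / 1000
Q = 5.0450 MW


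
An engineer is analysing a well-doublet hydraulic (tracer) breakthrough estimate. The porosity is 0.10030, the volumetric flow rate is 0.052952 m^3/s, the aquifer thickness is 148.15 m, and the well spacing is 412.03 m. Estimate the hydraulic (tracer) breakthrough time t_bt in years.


t_bt = pi * hr * phi * L^2 / (3 * Qv) / (365.25*86400)
t_bt = pi * 148.15 * 0.10030 * 412.03^2 / (3 * 0.052952) / (365.25*86400)
t_bt = 1.5809 years


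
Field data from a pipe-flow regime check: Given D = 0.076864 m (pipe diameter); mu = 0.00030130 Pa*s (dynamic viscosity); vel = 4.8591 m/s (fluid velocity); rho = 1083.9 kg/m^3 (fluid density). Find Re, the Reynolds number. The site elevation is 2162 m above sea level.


Re = rho * vel * D / mu
Re = 1083.9 * 4.8591 * 0.076864 / 0.00030130
Re = 1.3436e+06


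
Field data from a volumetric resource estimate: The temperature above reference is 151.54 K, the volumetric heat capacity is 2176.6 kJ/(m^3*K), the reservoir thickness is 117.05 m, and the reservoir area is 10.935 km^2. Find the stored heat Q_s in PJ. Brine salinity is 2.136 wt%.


Step 1: Vr = A*1e6*hr = 10.935*1e6*117.05 = 1.279942e+09 m^3
Step 2: Q_s = Vr*rhoc*dT/1e12 = 1.279942e+09*2176.6*151.54/1e12 = 422.18 PJ
Q_s = 422.18 PJ


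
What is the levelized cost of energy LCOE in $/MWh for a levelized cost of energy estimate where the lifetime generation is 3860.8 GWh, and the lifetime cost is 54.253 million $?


LCOE = C_tot / E_tot * 100
LCOE = 54.253 / 3860.8 * 100
LCOE = 1.405227 cents/kWh
Convert: 1.405227 cents/kWh * 10.0 = 14.052 $/MWh
LCOE = 14.052 $/MWh


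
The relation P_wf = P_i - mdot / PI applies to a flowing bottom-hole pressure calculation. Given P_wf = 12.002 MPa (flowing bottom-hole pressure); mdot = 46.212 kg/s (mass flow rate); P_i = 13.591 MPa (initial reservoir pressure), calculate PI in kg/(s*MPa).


PI = mdot / (P_i - P_wf)
PI = 46.212 / (13.591 - 12.002)
PI = 29.082 kg/(s*MPa)


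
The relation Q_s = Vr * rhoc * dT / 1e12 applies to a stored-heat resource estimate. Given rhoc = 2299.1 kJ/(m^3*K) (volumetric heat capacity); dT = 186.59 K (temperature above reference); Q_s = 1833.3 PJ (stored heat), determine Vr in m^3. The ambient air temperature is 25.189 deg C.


Vr = Q_s * 1e12 / (rhoc * dT)
Vr = 1833.3 * 1e12 / (2299.1 * 186.59)
Vr = 4.2735e+09 m^3


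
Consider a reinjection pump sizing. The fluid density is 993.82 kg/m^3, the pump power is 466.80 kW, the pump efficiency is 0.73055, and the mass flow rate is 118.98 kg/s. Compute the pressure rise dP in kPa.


dP = P_pump * rho * eta / mdot
dP = 466.80 * 993.82 * 0.73055 / 118.98
dP = 2848.5 kPa


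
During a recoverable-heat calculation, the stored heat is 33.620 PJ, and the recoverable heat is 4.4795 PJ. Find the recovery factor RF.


RF = Q_rec / Q_s
RF = 4.4795 / 33.620
RF = 0.13324


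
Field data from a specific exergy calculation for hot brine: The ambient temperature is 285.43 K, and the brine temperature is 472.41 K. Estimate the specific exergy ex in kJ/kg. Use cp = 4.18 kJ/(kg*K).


ex = cp * ((T_b - T_0) - T_0 * ln(T_b/T_0))
ex = 4.18 * ((472.41 - 285.43) - 285.43 * ln(472.41/285.43))
ex = 180.43 kJ/kg


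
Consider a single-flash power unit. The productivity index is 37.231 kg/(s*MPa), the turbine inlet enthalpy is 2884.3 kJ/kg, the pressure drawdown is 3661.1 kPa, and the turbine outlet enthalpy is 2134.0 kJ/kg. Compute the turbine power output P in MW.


Step 1: mdot = PI * dP / 1000 = 37.231 * 3661.1 / 1000 = 136.3064 kg/s
Step 2: P = mdot*(h_in - h_out)/1000 = 136.3064*(2884.3 - 2134.0)/1000 = 102.27 MW
P = 102.27 MW


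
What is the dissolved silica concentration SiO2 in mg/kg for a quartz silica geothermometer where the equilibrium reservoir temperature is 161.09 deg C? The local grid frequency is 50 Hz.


SiO2 = 10^(5.19 - 1309/(T_eq + 273.15))
SiO2 = 10^(5.19 - 1309/(161.09 + 273.15))
SiO2 = 149.81 mg/kg


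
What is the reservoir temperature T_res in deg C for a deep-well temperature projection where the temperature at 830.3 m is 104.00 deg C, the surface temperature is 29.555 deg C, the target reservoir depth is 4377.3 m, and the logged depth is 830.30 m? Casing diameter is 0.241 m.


Step 1: grad = (T_d1 - T_surf)/d1 * 1000 = (104.0 - 29.555)/830.3 * 1000 = 89.66036 deg C/km
Step 2: T_res = T_surf + grad*d2/1000 = 29.555 + 89.66036*4377.3/1000 = 422.03 deg C
T_res = 422.03 deg C


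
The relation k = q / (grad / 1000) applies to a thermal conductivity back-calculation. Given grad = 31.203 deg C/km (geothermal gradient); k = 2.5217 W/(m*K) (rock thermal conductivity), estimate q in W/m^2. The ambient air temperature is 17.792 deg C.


q = k * grad / 1000
q = 2.5217 * 31.203 / 1000
q = 0.078685 W/m^2


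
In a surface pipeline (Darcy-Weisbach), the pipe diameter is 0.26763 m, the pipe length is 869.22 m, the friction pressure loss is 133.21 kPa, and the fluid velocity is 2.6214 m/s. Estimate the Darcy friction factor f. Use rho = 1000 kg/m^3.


f = dP*1000 / ((L/D)*(rho*vel^2/2))
f = 133.21*1000 / ((869.22/0.26763)*(1000*2.6214^2/2))
f = 0.011937


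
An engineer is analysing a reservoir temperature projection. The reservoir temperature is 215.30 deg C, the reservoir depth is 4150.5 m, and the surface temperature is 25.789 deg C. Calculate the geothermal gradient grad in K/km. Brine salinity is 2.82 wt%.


grad = (T_res - T_surf) / d * 1000
grad = (215.30 - 25.789) / 4150.5 * 1000
grad = 45.65980 deg C/km
Convert: 45.65980 deg C/km * 1.0 = 45.660 K/km
grad = 45.660 K/km


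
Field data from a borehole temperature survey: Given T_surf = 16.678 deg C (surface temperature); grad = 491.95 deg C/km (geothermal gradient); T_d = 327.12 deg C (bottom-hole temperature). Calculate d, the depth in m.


d = (T_d - T_surf) / grad * 1000
d = (327.12 - 16.678) / 491.95 * 1000
d = 631.04 m


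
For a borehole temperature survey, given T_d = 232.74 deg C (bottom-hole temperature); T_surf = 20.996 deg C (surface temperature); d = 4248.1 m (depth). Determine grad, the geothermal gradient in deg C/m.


grad = (T_d - T_surf) / d * 1000
grad = (232.74 - 20.996) / 4248.1 * 1000
grad = 49.84440 deg C/km
Convert: 49.84440 deg C/km * 0.001 = 0.049844 deg C/m
grad = 0.049844 deg C/m


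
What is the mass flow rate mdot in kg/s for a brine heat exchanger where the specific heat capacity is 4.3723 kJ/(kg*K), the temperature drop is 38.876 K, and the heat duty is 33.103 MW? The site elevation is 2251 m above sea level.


mdot = Q * 1000 / (cp * dT)
mdot = 33.103 * 1000 / (4.3723 * 38.876)
mdot = 194.75 kg/s


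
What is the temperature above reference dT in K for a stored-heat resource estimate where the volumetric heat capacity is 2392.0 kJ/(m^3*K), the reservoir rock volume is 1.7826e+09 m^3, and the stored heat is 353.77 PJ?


dT = Q_s * 1e12 / (Vr * rhoc)
dT = 353.77 * 1e12 / (1.7826e+09 * 2392.0)
dT = 82.967 K


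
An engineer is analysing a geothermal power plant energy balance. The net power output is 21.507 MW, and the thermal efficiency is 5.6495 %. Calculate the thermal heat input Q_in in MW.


Q_in = W_net / (eta / 100)
Q_in = 21.507 / (5.6495 / 100)
Q_in = 380.69 MW


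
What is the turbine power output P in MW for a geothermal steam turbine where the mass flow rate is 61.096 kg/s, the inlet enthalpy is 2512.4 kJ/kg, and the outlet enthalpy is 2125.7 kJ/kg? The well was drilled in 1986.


P = mdot * (h_in - h_out) / 1000
P = 61.096 * (2512.4 - 2125.7) / 1000
P = 23.626 MW


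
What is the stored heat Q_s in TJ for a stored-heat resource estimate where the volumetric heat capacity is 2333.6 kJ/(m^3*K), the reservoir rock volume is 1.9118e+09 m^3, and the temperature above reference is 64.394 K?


Q_s = Vr * rhoc * dT / 1e12
Q_s = 1.9118e+09 * 2333.6 * 64.394 / 1e12
Q_s = 287.2859 PJ
Convert: 287.2859 PJ * 1000.0 = 2.8729e+05 TJ
Q_s = 2.8729e+05 TJ


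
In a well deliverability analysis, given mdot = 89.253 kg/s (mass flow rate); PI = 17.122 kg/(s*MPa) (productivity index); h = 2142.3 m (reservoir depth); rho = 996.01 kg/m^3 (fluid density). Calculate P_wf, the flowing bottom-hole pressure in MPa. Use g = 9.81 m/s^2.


Step 1: P_i = rho*g*h/1e6 = 996.01*9.81*2142.3/1e6 = 20.93211 MPa
Step 2: P_wf = P_i - mdot/PI = 20.93211 - 89.253/17.122 = 15.719 MPa
P_wf = 15.719 MPa


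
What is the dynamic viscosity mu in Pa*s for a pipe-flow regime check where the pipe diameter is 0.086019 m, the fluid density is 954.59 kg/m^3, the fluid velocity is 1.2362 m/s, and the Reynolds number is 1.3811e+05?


mu = rho * vel * D / Re
mu = 954.59 * 1.2362 * 0.086019 / 1.3811e+05
mu = 0.00073498 Pa*s


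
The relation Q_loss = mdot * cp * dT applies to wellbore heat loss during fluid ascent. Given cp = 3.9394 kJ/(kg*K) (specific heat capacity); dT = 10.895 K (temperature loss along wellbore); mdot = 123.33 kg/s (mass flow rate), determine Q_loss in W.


Q_loss = mdot * cp * dT
Q_loss = 123.33 * 3.9394 * 10.895
Q_loss = 5293.294 kW
Convert: 5293.294 kW * 1000.0 = 5.2933e+06 W
Q_loss = 5.2933e+06 W


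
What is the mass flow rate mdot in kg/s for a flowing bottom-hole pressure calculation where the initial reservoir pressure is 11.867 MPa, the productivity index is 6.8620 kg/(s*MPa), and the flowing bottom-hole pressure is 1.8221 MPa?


mdot = (P_i - P_wf) * PI
mdot = (11.867 - 1.8221) * 6.8620
mdot = 68.928 kg/s


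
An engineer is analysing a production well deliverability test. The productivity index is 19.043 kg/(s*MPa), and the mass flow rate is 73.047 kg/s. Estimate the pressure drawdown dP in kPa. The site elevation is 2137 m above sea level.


dP = mdot * 1000 / PI
dP = 73.047 * 1000 / 19.043
dP = 3835.9 kPa


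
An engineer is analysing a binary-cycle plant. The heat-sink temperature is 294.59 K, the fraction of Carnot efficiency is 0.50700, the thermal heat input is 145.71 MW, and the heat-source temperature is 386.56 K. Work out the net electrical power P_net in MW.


Step 1: eta = (1 - Tc/Th)*f = (1 - 294.59/386.56)*0.507 = 0.1206250
Step 2: P_net = eta * Q_in = 0.1206250 * 145.71 = 17.576 MW
P_net = 17.576 MW


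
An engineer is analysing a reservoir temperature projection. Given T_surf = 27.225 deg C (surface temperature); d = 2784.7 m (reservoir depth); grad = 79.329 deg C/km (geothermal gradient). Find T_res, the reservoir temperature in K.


T_res = T_surf + grad * d / 1000
T_res = 27.225 + 79.329 * 2784.7 / 1000
T_res = 248.1325 deg C
Convert to K: 248.1325 + 273.15 = 521.28 K
T_res = 521.28 K


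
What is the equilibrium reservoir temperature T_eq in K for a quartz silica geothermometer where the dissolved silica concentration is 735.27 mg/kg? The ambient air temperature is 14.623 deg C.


T_eq = 1309 / (5.19 - log10(SiO2)) - 273.15
T_eq = 1309 / (5.19 - log10(735.27)) - 273.15
T_eq = 290.2113 deg C
Convert to K: 290.2113 + 273.15 = 563.36 K
T_eq = 563.36 K


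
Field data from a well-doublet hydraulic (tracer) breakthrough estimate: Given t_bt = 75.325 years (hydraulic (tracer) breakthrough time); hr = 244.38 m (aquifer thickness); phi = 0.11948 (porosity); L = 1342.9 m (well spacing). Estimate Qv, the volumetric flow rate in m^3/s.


Qv = pi*hr*phi*L^2 / (3*t_bt*365.25*86400)
Qv = pi*244.38*0.11948*1342.9^2 / (3*75.325*365.25*86400)
Qv = 0.023197 m^3/s


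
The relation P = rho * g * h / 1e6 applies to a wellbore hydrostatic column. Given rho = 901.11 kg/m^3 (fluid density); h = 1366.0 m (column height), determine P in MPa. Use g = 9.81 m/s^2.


P = rho * g * h / 1e6
P = 901.11 * 9.81 * 1366.0 / 1e6
P = 12.075 MPa


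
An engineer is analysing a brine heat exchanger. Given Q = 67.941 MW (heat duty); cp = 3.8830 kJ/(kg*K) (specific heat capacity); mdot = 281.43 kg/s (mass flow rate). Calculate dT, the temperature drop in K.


dT = Q * 1000 / (mdot * cp)
dT = 67.941 * 1000 / (281.43 * 3.8830)
dT = 62.172 K


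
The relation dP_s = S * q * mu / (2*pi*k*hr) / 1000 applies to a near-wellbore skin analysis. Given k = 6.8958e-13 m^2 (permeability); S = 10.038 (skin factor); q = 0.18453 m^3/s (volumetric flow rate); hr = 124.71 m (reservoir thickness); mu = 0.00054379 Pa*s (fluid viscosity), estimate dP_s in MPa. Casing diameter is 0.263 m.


dP_s = S * q * mu / (2*pi*k*hr) / 1000
dP_s = 10.038 * 0.18453 * 0.00054379 / (2*pi*6.8958e-13*124.71) / 1000
dP_s = 1864.145 kPa
Convert: 1864.145 kPa * 0.001 = 1.8641 MPa
dP_s = 1.8641 MPa


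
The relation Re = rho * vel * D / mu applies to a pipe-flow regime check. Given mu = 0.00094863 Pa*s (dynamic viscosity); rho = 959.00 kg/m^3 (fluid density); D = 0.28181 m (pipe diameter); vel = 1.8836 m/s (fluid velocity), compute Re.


Re = rho * vel * D / mu
Re = 959.00 * 1.8836 * 0.28181 / 0.00094863
Re = 5.3662e+05


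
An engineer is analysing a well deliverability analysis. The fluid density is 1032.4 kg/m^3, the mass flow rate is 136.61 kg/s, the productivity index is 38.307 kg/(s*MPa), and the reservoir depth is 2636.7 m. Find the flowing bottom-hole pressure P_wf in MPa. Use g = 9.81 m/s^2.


Step 1: P_i = rho*g*h/1e6 = 1032.4*9.81*2636.7/1e6 = 26.70409 MPa
Step 2: P_wf = P_i - mdot/PI = 26.70409 - 136.61/38.307 = 23.138 MPa
P_wf = 23.138 MPa


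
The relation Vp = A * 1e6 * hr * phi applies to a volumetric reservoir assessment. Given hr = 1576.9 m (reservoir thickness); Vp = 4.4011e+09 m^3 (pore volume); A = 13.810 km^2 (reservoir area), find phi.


phi = Vp / (A * 1e6 * hr)
phi = 4.4011e+09 / (13.810 * 1e6 * 1576.9)
phi = 0.20210


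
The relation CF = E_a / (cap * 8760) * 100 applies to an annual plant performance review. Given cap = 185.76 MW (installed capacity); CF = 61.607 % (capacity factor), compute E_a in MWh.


E_a = CF / 100 * cap * 8760
E_a = 61.607 / 100 * 185.76 * 8760
E_a = 1.0025e+06 MWh


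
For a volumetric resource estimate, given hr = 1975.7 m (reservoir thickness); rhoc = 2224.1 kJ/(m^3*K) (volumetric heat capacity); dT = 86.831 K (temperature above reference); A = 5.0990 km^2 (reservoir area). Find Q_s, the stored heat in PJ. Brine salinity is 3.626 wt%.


Step 1: Vr = A*1e6*hr = 5.099*1e6*1975.7 = 1.007409e+10 m^3
Step 2: Q_s = Vr*rhoc*dT/1e12 = 1.007409e+10*2224.1*86.831/1e12 = 1945.5 PJ
Q_s = 1945.5 PJ


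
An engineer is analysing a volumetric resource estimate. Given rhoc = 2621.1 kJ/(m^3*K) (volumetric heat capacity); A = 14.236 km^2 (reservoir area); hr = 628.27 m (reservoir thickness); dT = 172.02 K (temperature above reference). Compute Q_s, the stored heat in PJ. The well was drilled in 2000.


Step 1: Vr = A*1e6*hr = 14.236*1e6*628.27 = 8.944052e+09 m^3
Step 2: Q_s = Vr*rhoc*dT/1e12 = 8.944052e+09*2621.1*172.02/1e12 = 4032.7 PJ
Q_s = 4032.7 PJ


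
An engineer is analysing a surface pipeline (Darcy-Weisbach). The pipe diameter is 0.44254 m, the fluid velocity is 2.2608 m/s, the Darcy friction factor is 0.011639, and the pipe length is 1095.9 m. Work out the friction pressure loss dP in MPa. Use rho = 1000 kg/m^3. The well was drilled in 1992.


dP = f * (L/D) * (rho*vel^2/2) / 1000
dP = 0.011639 * (1095.9/0.44254) * (1000*2.2608^2/2) / 1000
dP = 73.65943 kPa
Convert: 73.65943 kPa * 0.001 = 0.073659 MPa
dP = 0.073659 MPa


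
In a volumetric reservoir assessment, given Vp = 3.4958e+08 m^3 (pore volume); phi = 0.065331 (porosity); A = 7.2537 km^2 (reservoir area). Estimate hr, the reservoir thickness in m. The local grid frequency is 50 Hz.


hr = Vp / (A * 1e6 * phi)
hr = 3.4958e+08 / (7.2537 * 1e6 * 0.065331)
hr = 737.68 m


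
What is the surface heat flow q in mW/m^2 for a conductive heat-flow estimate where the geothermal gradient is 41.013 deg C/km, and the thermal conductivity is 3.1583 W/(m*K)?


q = k * grad / 1000
q = 3.1583 * 41.013 / 1000
q = 0.1295314 W/m^2
Convert: 0.1295314 W/m^2 * 1000.0 = 129.53 mW/m^2
q = 129.53 mW/m^2


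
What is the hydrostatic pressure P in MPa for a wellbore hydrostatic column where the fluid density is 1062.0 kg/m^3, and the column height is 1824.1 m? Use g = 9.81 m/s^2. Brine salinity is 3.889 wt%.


P = rho * g * h / 1e6
P = 1062.0 * 9.81 * 1824.1 / 1e6
P = 19.004 MPa


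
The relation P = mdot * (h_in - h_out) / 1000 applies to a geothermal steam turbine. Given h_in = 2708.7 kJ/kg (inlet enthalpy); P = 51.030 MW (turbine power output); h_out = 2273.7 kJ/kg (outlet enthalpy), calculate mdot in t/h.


mdot = P * 1000 / (h_in - h_out)
mdot = 51.030 * 1000 / (2708.7 - 2273.7)
mdot = 117.3103 kg/s
Convert: 117.3103 kg/s * 3.6 = 422.32 t/h
mdot = 422.32 t/h


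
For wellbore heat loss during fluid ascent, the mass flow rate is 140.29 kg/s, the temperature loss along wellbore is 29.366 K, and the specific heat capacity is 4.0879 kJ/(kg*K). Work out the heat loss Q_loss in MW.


Q_loss = mdot * cp * dT
Q_loss = 140.29 * 4.0879 * 29.366
Q_loss = 16841.15 kW
Convert: 16841.15 kW * 0.001 = 16.841 MW
Q_loss = 16.841 MW


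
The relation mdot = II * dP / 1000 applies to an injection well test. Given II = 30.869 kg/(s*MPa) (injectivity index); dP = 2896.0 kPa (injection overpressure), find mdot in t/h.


mdot = II * dP / 1000
mdot = 30.869 * 2896.0 / 1000
mdot = 89.39662 kg/s
Convert: 89.39662 kg/s * 3.6 = 321.83 t/h
mdot = 321.83 t/h


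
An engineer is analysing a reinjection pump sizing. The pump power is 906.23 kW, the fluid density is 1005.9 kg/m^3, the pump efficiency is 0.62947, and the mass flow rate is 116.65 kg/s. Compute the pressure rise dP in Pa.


dP = P_pump * rho * eta / mdot
dP = 906.23 * 1005.9 * 0.62947 / 116.65
dP = 4919.076 kPa
Convert: 4919.076 kPa * 1000.0 = 4.9191e+06 Pa
dP = 4.9191e+06 Pa


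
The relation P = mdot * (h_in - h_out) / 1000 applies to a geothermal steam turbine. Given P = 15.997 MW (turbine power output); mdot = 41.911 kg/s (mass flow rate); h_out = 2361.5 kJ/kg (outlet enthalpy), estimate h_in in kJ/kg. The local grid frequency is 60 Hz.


h_in = h_out + P * 1000 / mdot
h_in = 2361.5 + 15.997 * 1000 / 41.911
h_in = 2743.2 kJ/kg


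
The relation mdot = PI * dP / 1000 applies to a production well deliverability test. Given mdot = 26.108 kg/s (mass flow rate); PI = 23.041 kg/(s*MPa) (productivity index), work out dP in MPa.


dP = mdot * 1000 / PI
dP = 26.108 * 1000 / 23.041
dP = 1133.111 kPa
Convert: 1133.111 kPa * 0.001 = 1.1331 MPa
dP = 1.1331 MPa


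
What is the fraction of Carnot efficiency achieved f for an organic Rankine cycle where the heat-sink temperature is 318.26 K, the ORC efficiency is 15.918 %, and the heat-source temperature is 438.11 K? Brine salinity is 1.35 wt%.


f = (eta_orc/100) / (1 - Tc/Th)
f = (15.918/100) / (1 - 318.26/438.11)
f = 0.58188


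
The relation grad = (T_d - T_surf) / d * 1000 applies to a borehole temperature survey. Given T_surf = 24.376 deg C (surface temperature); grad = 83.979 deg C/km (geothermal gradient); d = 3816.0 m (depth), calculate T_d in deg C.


T_d = T_surf + grad * d / 1000
T_d = 24.376 + 83.979 * 3816.0 / 1000
T_d = 344.84 deg C


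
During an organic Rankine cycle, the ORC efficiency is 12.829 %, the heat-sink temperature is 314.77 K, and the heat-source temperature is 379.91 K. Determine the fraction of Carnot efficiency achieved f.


f = (eta_orc/100) / (1 - Tc/Th)
f = (12.829/100) / (1 - 314.77/379.91)
f = 0.74821


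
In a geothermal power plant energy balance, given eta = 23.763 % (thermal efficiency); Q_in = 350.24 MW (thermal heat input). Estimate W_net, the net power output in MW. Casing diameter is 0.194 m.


W_net = eta / 100 * Q_in
W_net = 23.763 / 100 * 350.24
W_net = 83.228 MW


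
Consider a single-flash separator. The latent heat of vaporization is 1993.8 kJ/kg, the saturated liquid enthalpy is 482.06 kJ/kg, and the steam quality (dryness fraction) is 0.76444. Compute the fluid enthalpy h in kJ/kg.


h = hf + x * hfg
h = 482.06 + 0.76444 * 1993.8
h = 2006.2 kJ/kg


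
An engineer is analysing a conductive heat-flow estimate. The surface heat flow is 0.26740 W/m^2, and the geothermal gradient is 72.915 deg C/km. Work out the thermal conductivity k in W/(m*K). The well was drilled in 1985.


k = q * 1000 / grad
k = 0.26740 * 1000 / 72.915
k = 3.6673 W/(m*K)


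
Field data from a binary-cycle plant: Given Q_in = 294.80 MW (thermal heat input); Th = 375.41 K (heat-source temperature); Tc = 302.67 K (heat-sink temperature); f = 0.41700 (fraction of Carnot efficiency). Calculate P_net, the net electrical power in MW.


Step 1: eta = (1 - Tc/Th)*f = (1 - 302.67/375.41)*0.417 = 0.08079854
Step 2: P_net = eta * Q_in = 0.08079854 * 294.8 = 23.819 MW
P_net = 23.819 MW


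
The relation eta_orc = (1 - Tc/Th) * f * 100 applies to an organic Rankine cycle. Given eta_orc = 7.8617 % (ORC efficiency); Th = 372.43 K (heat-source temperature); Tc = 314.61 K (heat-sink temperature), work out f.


f = (eta_orc/100) / (1 - Tc/Th)
f = (7.8617/100) / (1 - 314.61/372.43)
f = 0.50639


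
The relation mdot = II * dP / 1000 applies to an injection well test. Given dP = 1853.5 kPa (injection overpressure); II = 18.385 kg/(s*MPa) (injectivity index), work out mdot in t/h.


mdot = II * dP / 1000
mdot = 18.385 * 1853.5 / 1000
mdot = 34.07660 kg/s
Convert: 34.07660 kg/s * 3.6 = 122.68 t/h
mdot = 122.68 t/h


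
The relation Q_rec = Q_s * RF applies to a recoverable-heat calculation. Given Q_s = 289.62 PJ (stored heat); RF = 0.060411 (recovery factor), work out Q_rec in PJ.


Q_rec = Q_s * RF
Q_rec = 289.62 * 0.060411
Q_rec = 17.496 PJ


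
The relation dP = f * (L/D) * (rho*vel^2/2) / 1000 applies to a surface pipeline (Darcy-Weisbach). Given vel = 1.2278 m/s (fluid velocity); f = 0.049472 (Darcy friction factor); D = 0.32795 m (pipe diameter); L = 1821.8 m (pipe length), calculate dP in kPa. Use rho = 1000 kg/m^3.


dP = f * (L/D) * (rho*vel^2/2) / 1000
dP = 0.049472 * (1821.8/0.32795) * (1000*1.2278^2/2) / 1000
dP = 207.15 kPa


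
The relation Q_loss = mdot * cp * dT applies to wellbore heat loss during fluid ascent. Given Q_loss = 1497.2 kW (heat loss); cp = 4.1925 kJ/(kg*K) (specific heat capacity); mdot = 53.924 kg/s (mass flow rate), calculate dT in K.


dT = Q_loss / (mdot * cp)
dT = 1497.2 / (53.924 * 4.1925)
dT = 6.6225 K


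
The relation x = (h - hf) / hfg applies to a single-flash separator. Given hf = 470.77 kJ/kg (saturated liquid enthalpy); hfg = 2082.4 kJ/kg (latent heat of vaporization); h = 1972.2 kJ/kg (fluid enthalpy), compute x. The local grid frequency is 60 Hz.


x = (h - hf) / hfg
x = (1972.2 - 470.77) / 2082.4
x = 0.72101


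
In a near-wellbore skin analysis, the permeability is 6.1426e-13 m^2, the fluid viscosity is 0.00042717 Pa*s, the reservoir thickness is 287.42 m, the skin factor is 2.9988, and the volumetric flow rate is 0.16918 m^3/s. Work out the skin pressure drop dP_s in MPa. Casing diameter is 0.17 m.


dP_s = S * q * mu / (2*pi*k*hr) / 1000
dP_s = 2.9988 * 0.16918 * 0.00042717 / (2*pi*6.1426e-13*287.42) / 1000
dP_s = 195.3656 kPa
Convert: 195.3656 kPa * 0.001 = 0.19537 MPa
dP_s = 0.19537 MPa


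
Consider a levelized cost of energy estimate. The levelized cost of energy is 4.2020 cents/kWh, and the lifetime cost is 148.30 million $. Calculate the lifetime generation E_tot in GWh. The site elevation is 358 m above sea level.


E_tot = C_tot / LCOE * 100
E_tot = 148.30 / 4.2020 * 100
E_tot = 3529.3 GWh


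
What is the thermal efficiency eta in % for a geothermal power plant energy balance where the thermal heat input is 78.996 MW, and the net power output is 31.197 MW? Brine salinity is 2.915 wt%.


eta = W_net / Q_in * 100
eta = 31.197 / 78.996 * 100
eta = 39.492 %


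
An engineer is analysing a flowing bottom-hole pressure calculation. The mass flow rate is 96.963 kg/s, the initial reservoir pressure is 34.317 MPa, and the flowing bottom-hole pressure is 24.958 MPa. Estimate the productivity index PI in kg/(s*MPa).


PI = mdot / (P_i - P_wf)
PI = 96.963 / (34.317 - 24.958)
PI = 10.360 kg/(s*MPa)


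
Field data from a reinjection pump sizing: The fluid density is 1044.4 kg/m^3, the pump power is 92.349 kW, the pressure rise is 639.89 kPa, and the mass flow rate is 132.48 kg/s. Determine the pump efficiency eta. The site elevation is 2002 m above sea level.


eta = mdot * dP / (rho * P_pump)
eta = 132.48 * 639.89 / (1044.4 * 92.349)
eta = 0.87893


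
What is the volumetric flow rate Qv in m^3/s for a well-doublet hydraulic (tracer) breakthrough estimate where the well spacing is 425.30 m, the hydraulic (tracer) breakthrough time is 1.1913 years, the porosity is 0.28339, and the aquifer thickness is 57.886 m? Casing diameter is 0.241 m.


Qv = pi*hr*phi*L^2 / (3*t_bt*365.25*86400)
Qv = pi*57.886*0.28339*425.30^2 / (3*1.1913*365.25*86400)
Qv = 0.082652 m^3/s


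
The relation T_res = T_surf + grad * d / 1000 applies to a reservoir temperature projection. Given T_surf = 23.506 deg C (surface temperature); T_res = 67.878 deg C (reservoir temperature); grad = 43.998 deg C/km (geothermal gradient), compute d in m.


d = (T_res - T_surf) / grad * 1000
d = (67.878 - 23.506) / 43.998 * 1000
d = 1008.5 m


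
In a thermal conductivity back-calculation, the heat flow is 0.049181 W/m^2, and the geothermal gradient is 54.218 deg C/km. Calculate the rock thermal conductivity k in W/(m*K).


k = q / (grad / 1000)
k = 0.049181 / (54.218 / 1000)
k = 0.90710 W/(m*K)


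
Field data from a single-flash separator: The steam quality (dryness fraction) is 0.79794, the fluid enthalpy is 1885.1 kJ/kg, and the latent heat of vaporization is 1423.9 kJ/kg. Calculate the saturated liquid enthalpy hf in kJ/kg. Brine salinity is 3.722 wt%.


hf = h - x * hfg
hf = 1885.1 - 0.79794 * 1423.9
hf = 748.91 kJ/kg


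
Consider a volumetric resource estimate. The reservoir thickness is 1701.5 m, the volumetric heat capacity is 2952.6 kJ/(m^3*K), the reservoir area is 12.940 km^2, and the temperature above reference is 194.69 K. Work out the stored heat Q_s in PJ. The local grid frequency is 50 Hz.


Step 1: Vr = A*1e6*hr = 12.94*1e6*1701.5 = 2.201741e+10 m^3
Step 2: Q_s = Vr*rhoc*dT/1e12 = 2.201741e+10*2952.6*194.69/1e12 = 12657 PJ
Q_s = 12657 PJ


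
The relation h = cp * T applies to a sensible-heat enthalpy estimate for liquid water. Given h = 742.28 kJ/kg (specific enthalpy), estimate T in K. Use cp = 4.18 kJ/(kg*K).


T = h / cp
T = 742.28 / 4.18
T = 177.5789 deg C
Convert to K: 177.5789 + 273.15 = 450.73 K
T = 450.73 K


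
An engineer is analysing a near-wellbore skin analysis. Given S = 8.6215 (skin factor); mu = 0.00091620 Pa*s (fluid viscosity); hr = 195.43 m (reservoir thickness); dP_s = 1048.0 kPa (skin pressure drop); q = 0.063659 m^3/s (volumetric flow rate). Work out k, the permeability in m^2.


k = S*q*mu / (2*pi*dP_s*1000*hr)
k = 8.6215*0.063659*0.00091620 / (2*pi*1048.0*1000*195.43)
k = 3.9075e-13 m^2


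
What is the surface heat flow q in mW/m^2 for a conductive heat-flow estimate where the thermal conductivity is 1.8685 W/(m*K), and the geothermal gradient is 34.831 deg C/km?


q = k * grad / 1000
q = 1.8685 * 34.831 / 1000
q = 0.06508172 W/m^2
Convert: 0.06508172 W/m^2 * 1000.0 = 65.082 mW/m^2
q = 65.082 mW/m^2


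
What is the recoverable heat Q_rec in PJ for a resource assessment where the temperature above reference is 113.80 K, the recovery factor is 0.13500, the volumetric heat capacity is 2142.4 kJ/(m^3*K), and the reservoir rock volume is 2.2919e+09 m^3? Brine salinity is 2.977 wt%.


Step 1: Q_s = Vr*rhoc*dT/1e12 = 2.2919e+09*2142.4*113.8/1e12 = 558.7770 PJ
Step 2: Q_rec = Q_s * RF = 558.7770 * 0.135 = 75.435 PJ
Q_rec = 75.435 PJ


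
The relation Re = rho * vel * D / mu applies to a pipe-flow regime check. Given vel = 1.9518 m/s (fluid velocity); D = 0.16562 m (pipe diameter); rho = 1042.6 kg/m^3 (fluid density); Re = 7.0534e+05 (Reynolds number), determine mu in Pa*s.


mu = rho * vel * D / Re
mu = 1042.6 * 1.9518 * 0.16562 / 7.0534e+05
mu = 0.00047782 Pa*s


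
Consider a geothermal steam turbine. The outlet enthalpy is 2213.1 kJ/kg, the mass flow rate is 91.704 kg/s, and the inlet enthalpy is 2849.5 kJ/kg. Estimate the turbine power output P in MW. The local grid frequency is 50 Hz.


P = mdot * (h_in - h_out) / 1000
P = 91.704 * (2849.5 - 2213.1) / 1000
P = 58.360 MW


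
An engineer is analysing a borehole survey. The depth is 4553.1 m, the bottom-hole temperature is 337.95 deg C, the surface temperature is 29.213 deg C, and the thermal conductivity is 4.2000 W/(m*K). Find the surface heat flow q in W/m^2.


Step 1: grad = (T_d - T_surf)/d * 1000 = (337.95 - 29.213)/4553.1 * 1000 = 67.80809 deg C/km
Step 2: q = k * grad / 1000 = 4.2 * 67.80809 / 1000 = 0.28479 W/m^2
q = 0.28479 W/m^2
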